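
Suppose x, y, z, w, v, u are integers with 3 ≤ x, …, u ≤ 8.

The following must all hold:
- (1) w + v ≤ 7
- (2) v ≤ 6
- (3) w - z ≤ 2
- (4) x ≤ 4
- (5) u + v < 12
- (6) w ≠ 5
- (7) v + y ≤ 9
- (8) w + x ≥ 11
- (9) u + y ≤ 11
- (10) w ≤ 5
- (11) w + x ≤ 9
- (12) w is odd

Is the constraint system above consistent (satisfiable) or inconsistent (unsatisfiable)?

From constraint 10: w ≤ 5. From constraint 4: x ≤ 4. Hence w + x ≤ 9. But constraint 8 requires w + x ≥ 11, and 11 > 9. Contradiction.

Unsatisfiable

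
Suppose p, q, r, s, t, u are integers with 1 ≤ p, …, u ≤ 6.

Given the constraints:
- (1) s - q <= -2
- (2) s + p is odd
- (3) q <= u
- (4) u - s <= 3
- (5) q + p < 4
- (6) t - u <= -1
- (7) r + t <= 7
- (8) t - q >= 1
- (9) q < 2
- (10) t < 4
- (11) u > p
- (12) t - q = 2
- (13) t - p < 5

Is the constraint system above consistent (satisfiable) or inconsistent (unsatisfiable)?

Constraints 1, 4, 6, and 8 give u − t ≥ 1, t − q ≥ 1, q − s ≥ 2, s − u ≥ -3.
Adding all 4 inequalities: the left sides telescope to 0, and the right sides sum to 1 + 1 + 2 + (-3) = 1. So 0 ≥ 1, which is false.

Unsatisfiable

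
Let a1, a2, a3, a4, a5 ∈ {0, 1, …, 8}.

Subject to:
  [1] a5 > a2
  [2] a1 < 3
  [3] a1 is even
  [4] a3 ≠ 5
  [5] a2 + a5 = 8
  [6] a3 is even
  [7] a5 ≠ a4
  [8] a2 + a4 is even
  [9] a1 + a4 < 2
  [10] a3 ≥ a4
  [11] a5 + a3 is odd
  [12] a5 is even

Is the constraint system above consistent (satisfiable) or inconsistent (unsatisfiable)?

Constraint 12 makes a5 even and constraint 6 makes a3 even, so a5 + a3 must be even. Constraint 11 says a5 + a3 is odd — contradiction.

Unsatisfiable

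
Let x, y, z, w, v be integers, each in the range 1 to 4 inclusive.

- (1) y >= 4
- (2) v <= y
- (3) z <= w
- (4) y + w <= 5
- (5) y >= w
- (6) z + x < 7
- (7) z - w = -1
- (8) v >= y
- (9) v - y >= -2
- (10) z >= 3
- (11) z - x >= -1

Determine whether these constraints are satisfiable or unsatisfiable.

From constraint 1: y ≥ 4. From constraints 3 and 10: w ≥ z ≥ 3. Hence y + w ≥ 7. But constraint 4 requires y + w ≤ 5, and 5 < 7. Contradiction.

Unsatisfiable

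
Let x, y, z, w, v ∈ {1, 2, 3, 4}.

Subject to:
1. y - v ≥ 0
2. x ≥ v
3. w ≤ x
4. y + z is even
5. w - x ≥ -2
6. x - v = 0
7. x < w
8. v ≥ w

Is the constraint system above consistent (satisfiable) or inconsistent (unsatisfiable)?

Constraints 2, 7, and 8 give x < w, w ≤ v, v ≤ x. Chaining: x < w ≤ v ≤ x, which forces x < x — impossible.

Unsatisfiable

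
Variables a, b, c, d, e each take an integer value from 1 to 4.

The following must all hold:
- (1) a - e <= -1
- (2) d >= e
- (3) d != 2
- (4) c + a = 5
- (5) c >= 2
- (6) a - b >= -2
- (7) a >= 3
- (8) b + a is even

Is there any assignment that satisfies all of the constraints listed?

Satisfiable

Take a = 3, b = 3, c = 2, d = 4, e = 4. Then constraint 1: a - e = -1; constraint 4: c + a = 5, and every other listed constraint is also met.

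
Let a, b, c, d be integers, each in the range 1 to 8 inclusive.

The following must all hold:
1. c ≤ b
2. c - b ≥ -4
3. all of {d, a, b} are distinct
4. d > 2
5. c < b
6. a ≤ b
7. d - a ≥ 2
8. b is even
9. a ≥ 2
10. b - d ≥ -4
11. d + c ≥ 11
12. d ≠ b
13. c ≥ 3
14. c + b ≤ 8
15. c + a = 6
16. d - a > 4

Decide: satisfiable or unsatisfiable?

The assignment a = 3, b = 4, c = 3, d = 8 works:
  constraint 2 holds since c - b = -1.
  constraint 7 holds since d - a = 5.
The rest check out directly.

Satisfiable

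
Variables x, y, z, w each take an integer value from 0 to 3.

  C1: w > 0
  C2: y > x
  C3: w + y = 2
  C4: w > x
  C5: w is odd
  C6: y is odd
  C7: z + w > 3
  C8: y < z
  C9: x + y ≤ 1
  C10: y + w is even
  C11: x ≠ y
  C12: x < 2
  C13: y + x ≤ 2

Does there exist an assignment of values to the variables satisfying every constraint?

Satisfiable

The assignment x = 0, y = 1, z = 3, w = 1 works:
  constraint 3 holds since w + y = 2.
  constraint 7 holds since z + w = 4.
  constraint 9 holds since x + y = 1.
The rest check out directly.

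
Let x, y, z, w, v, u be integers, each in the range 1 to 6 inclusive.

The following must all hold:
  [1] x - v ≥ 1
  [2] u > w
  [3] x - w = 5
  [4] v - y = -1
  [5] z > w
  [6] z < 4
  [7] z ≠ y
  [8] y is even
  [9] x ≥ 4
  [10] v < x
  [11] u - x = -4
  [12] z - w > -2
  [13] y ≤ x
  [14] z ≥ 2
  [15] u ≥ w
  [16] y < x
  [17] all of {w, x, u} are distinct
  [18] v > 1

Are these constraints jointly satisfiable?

Satisfiable

Try x = 6, y = 4, z = 2, w = 1, v = 3, u = 2.
Check constraint 1: x - v = 3; constraint 3: x - w = 5. The remaining constraints are straightforward to verify.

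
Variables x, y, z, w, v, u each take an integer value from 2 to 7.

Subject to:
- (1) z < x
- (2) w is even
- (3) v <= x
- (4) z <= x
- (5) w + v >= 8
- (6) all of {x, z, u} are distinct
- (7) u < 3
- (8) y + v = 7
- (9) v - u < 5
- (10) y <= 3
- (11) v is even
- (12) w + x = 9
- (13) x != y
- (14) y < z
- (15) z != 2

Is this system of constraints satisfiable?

Satisfiable

Setting (x, y, z, w, v, u) = (5, 3, 4, 4, 4, 2) satisfies everything: constraint 5: w + v = 8; constraint 8: y + v = 7, and the others follow.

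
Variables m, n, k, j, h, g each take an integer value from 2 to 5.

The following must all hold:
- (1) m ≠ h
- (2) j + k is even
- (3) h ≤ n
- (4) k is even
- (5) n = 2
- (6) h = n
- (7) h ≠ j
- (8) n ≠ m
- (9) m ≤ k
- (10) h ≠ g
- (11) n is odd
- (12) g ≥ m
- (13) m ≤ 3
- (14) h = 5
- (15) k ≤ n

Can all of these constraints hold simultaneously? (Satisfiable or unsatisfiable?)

Unsatisfiable

Constraint 14 fixes h = 5 and constraint 5 fixes n = 2, but constraint 6 requires h = n. Since 5 ≠ 2, contradiction.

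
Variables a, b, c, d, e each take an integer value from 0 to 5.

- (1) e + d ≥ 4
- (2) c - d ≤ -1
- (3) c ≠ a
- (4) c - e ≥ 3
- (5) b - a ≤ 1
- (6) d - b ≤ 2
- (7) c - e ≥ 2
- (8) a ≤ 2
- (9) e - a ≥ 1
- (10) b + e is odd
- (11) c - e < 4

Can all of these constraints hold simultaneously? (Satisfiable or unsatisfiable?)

Unsatisfiable

Constraints 2, 5, 6, 7, and 9 give e − a ≥ 1, a − b ≥ -1, b − d ≥ -2, d − c ≥ 1, c − e ≥ 2.
Adding all 5 inequalities: the left sides telescope to 0, and the right sides sum to 1 + (-1) + (-2) + 1 + 2 = 1. So 0 ≥ 1, which is false.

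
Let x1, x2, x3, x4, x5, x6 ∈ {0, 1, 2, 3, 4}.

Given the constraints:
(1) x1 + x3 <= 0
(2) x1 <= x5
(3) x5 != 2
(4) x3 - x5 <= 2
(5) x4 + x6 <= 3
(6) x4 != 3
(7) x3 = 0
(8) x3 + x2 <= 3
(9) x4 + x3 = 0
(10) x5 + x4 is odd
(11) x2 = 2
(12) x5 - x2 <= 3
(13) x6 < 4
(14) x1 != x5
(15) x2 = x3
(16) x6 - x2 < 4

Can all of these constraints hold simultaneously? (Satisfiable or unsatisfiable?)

Unsatisfiable

Constraint 11 fixes x2 = 2 and constraint 7 fixes x3 = 0, but constraint 15 requires x2 = x3. Since 2 ≠ 0, contradiction.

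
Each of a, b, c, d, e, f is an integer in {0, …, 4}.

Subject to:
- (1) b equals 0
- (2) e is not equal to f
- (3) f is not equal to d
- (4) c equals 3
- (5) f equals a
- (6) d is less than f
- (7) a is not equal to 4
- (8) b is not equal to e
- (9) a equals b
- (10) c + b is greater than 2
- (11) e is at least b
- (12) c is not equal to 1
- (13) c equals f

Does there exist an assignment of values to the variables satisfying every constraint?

Unsatisfiable

Constraint 4 fixes c = 3 and constraint 1 fixes b = 0. Constraints 5, 9, and 13 give c = f = a = b, so c = b. But 3 ≠ 0 — contradiction.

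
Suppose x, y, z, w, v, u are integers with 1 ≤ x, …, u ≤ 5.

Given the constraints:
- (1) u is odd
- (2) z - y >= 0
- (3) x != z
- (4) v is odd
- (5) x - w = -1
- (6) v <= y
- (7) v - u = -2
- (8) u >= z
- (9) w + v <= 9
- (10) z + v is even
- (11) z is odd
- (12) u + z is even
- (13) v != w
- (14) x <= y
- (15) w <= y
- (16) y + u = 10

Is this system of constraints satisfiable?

The assignment x = 4, y = 5, z = 5, w = 5, v = 3, u = 5 works:
  constraint 2 holds since z - y = 0.
  constraint 5 holds since x - w = -1.
  constraint 7 holds since v - u = -2.
The rest check out directly.

Satisfiable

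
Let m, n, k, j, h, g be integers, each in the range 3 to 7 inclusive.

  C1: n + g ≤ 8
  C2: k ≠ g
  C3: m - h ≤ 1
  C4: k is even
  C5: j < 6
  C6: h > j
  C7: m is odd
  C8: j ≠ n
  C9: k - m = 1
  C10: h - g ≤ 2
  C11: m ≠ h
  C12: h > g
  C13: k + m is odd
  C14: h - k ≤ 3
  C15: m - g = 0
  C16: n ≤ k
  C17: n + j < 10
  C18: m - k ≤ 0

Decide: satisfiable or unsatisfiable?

Satisfiable

The assignment m = 3, n = 4, k = 4, j = 3, h = 4, g = 3 works:
  constraint 1 holds since n + g = 7.
  constraint 3 holds since m - h = -1.
The rest check out directly.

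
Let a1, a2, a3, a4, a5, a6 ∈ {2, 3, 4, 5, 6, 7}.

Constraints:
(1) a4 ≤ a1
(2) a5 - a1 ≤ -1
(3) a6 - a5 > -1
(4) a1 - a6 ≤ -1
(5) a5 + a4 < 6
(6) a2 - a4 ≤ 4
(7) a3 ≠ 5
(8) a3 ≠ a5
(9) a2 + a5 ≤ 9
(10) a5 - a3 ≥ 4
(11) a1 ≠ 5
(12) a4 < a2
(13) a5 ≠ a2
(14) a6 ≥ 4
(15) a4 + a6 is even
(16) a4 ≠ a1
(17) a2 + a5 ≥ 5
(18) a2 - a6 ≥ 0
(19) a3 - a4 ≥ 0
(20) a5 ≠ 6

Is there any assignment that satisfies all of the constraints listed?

Unsatisfiable

Constraints 2, 4, 6, 10, 18, and 19 give a4 − a2 ≥ -4, a2 − a6 ≥ 0, a6 − a1 ≥ 1, a1 − a5 ≥ 1, a5 − a3 ≥ 4, a3 − a4 ≥ 0.
Adding all 6 inequalities: the left sides telescope to 0, and the right sides sum to (-4) + 0 + 1 + 1 + 4 + 0 = 2. So 0 ≥ 2, which is false.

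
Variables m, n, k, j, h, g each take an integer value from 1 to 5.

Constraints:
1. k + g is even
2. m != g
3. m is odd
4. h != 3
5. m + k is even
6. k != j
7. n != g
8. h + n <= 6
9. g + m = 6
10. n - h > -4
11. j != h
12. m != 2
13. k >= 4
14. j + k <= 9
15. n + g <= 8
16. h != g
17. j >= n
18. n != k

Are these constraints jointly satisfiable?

Satisfiable

Try m = 1, n = 1, k = 5, j = 3, h = 2, g = 5.
Check constraint 8: h + n = 3; constraint 9: g + m = 6; constraint 10: n - h = -1. The remaining constraints are straightforward to verify.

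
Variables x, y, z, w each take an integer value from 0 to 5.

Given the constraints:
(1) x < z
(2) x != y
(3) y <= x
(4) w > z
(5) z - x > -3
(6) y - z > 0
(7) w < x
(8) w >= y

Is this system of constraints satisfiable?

Constraints 1, 6, 7, and 8 give y ≤ w, w < x, x < z, z < y. Chaining: y ≤ w < x < z < y, which forces y < y — impossible.

Unsatisfiable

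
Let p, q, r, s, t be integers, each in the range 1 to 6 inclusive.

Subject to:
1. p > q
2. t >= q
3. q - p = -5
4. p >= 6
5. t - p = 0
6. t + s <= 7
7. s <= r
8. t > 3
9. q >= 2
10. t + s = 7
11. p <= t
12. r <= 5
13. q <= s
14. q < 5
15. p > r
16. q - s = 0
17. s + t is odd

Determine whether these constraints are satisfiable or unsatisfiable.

From constraints 4 and 11: t ≥ p ≥ 6. From constraints 9 and 13: s ≥ q ≥ 2. Hence t + s ≥ 8. But constraint 10 requires t + s = 7, and 7 < 8. Contradiction.

Unsatisfiable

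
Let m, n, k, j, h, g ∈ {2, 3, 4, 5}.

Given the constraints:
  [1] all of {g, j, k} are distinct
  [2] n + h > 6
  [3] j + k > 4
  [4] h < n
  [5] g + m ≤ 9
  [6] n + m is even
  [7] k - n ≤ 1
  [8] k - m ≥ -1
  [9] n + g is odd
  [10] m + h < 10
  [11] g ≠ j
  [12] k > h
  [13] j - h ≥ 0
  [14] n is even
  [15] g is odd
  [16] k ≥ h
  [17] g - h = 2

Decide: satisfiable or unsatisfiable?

Setting (m, n, k, j, h, g) = (4, 4, 4, 3, 3, 5) satisfies everything: constraint 2: n + h = 7; constraint 3: j + k = 7; constraint 5: g + m = 9, and the others follow.

Satisfiable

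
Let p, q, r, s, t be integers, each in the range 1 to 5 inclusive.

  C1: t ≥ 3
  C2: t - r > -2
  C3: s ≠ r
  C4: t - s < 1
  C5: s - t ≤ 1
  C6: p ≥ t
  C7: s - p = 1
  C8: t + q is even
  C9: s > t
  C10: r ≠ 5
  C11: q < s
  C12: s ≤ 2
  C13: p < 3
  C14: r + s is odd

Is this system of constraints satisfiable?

From constraints 1 and 6: p ≥ t and t ≥ 3, so p ≥ 3. From constraint 13: p ≤ 2. But 2 < 3, so no value of p works.

Unsatisfiable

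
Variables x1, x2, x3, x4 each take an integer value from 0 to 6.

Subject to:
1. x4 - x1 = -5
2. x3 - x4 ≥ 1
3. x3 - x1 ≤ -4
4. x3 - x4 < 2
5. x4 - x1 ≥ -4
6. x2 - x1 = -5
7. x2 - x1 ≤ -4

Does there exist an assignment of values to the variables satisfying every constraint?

Constraints 2, 3, and 5 give x4 − x1 ≥ -4, x1 − x3 ≥ 4, x3 − x4 ≥ 1.
Adding all 3 inequalities: the left sides telescope to 0, and the right sides sum to (-4) + 4 + 1 = 1. So 0 ≥ 1, which is false.

Unsatisfiable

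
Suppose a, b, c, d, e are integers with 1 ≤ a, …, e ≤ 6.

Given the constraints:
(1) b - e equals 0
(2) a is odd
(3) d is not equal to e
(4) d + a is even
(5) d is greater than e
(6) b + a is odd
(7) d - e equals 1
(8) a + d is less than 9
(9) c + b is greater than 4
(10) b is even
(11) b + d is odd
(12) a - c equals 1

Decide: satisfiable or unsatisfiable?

The assignment a = 3, b = 4, c = 2, d = 5, e = 4 works:
  constraint 1 holds since b - e = 0.
  constraint 7 holds since d - e = 1.
The rest check out directly.

Satisfiable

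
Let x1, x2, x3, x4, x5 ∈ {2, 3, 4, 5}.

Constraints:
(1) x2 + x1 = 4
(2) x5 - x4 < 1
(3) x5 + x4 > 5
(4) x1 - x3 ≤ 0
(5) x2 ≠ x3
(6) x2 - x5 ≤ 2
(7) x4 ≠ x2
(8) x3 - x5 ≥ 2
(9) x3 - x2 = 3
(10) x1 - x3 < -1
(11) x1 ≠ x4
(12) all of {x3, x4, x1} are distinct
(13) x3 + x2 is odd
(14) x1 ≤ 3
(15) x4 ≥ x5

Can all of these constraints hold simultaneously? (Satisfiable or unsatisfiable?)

Satisfiable

Setting (x1, x2, x3, x4, x5) = (2, 2, 5, 4, 3) satisfies everything: constraint 1: x2 + x1 = 4; constraint 2: x5 - x4 = -1, and the others follow.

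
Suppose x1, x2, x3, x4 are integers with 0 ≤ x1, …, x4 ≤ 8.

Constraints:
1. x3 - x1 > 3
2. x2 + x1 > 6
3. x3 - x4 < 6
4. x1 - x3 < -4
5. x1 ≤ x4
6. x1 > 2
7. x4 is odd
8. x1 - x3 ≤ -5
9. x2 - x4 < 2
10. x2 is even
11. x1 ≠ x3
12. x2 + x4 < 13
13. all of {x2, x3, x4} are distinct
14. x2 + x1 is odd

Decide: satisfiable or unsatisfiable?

Setting (x1, x2, x3, x4) = (3, 6, 8, 5) satisfies everything: constraint 1: x3 - x1 = 5; constraint 2: x2 + x1 = 9; constraint 3: x3 - x4 = 3, and the others follow.

Satisfiable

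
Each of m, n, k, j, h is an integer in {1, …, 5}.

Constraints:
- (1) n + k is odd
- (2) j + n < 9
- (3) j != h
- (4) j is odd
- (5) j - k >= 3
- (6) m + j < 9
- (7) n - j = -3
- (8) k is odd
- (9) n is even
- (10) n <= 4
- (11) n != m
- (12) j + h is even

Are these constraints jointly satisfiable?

Try m = 1, n = 2, k = 1, j = 5, h = 1.
Check constraint 2: j + n = 7; constraint 5: j - k = 4; constraint 6: m + j = 6. The remaining constraints are straightforward to verify.

Satisfiable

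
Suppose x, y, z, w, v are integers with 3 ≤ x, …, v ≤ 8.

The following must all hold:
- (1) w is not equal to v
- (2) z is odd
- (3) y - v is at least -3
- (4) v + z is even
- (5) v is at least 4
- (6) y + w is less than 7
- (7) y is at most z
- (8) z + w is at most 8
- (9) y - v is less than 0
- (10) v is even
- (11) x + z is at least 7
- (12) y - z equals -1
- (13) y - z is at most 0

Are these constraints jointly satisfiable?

Unsatisfiable

Constraint 10 makes v even and constraint 2 makes z odd, so v + z must be odd. Constraint 4 says v + z is even — contradiction.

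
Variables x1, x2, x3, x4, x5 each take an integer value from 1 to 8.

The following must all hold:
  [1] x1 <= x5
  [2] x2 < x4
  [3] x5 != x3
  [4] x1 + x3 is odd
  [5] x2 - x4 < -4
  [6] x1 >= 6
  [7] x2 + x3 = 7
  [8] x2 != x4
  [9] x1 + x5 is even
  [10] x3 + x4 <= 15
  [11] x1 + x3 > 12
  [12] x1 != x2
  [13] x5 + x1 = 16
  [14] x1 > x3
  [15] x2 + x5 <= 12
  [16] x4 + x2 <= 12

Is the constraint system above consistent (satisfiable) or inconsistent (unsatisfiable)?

Satisfiable

Try x1 = 8, x2 = 2, x3 = 5, x4 = 8, x5 = 8.
Check constraint 5: x2 - x4 = -6; constraint 7: x2 + x3 = 7. The remaining constraints are straightforward to verify.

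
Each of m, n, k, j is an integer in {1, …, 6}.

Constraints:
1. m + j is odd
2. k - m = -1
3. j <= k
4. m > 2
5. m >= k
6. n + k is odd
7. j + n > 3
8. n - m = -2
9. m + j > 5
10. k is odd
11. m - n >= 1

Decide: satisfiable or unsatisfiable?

Satisfiable

Try m = 4, n = 2, k = 3, j = 3.
Check constraint 2: k - m = -1; constraint 7: j + n = 5; constraint 8: n - m = -2. The remaining constraints are straightforward to verify.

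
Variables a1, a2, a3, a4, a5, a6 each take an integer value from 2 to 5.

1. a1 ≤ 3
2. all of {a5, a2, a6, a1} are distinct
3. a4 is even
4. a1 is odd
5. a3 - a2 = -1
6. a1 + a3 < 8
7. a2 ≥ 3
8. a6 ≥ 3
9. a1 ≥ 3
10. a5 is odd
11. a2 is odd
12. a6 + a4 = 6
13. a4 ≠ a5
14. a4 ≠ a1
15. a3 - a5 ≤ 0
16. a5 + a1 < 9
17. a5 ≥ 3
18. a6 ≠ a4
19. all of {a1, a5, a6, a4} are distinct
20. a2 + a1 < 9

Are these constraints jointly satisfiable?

Constraints 7, 8, 9, and 17 confine each of a5, a2, a6, a1 to the 3 values {3, …, 5} (the domain already gives each ≤ 5).
Constraint 2 requires all 4 of them to be distinct, but only 3 values are available — impossible by the pigeonhole principle.

Unsatisfiable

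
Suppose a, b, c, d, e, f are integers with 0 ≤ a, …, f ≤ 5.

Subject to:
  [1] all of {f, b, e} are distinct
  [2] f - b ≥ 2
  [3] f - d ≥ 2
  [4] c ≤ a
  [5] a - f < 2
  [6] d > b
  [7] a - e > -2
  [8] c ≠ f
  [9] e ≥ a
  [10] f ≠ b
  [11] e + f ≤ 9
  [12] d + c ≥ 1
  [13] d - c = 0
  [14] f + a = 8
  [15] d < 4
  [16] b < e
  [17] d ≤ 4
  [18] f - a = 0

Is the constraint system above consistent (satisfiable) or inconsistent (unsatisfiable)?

Satisfiable

Try a = 4, b = 0, c = 1, d = 1, e = 5, f = 4.
Check constraint 2: f - b = 4; constraint 3: f - d = 3. The remaining constraints are straightforward to verify.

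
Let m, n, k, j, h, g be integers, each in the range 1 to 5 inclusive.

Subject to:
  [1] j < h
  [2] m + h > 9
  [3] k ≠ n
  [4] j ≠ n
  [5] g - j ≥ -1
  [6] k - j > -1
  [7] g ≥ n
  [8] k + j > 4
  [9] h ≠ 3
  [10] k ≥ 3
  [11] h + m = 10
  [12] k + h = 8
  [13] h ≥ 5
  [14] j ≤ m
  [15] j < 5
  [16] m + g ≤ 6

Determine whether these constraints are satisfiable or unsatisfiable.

Take m = 5, n = 1, k = 3, j = 2, h = 5, g = 1. Then constraint 2: m + h = 10; constraint 5: g - j = -1; constraint 6: k - j = 1, and every other listed constraint is also met.

Satisfiable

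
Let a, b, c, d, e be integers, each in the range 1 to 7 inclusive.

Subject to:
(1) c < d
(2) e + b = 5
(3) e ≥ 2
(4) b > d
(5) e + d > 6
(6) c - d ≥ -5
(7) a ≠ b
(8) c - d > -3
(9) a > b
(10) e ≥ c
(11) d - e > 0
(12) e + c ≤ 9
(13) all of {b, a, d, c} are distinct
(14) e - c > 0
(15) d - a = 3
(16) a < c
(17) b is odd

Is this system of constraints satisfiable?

Constraints 4, 9, 11, 14, and 16 give e < d, d < b, b < a, a < c, c < e. Chaining: e < d < b < a < c < e, which forces e < e — impossible.

Unsatisfiable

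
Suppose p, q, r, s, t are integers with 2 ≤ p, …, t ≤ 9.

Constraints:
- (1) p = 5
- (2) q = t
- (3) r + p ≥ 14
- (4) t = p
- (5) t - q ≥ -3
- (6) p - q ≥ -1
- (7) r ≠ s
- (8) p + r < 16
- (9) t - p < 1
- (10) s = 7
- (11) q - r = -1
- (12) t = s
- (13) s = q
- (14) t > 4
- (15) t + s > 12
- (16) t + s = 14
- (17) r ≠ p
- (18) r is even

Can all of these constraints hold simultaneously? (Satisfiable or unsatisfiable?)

Unsatisfiable

Constraint 10 fixes s = 7 and constraint 1 fixes p = 5. Constraints 2, 4, and 13 give s = q = t = p, so s = p. But 7 ≠ 5 — contradiction.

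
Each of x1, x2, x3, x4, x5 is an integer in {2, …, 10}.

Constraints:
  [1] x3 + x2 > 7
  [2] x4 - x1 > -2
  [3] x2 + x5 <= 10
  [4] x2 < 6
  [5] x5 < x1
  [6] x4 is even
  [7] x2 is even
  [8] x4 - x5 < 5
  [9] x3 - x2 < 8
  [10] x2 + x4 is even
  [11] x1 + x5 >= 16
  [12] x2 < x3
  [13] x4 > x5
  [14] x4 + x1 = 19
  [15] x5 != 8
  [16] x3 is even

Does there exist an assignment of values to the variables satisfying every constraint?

Satisfiable

The assignment x1 = 9, x2 = 2, x3 = 8, x4 = 10, x5 = 7 works:
  constraint 1 holds since x3 + x2 = 10.
  constraint 2 holds since x4 - x1 = 1.
The rest check out directly.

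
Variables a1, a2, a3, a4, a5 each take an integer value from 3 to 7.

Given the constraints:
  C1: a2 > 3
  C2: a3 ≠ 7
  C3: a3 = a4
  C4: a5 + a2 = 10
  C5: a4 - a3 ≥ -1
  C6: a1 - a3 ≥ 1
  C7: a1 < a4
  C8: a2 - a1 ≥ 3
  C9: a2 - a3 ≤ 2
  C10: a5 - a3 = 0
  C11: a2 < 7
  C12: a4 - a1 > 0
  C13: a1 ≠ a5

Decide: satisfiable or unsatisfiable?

Unsatisfiable

Constraints 6, 8, and 9 give a1 − a3 ≥ 1, a3 − a2 ≥ -2, a2 − a1 ≥ 3.
Adding all 3 inequalities: the left sides telescope to 0, and the right sides sum to 1 + (-2) + 3 = 2. So 0 ≥ 2, which is false.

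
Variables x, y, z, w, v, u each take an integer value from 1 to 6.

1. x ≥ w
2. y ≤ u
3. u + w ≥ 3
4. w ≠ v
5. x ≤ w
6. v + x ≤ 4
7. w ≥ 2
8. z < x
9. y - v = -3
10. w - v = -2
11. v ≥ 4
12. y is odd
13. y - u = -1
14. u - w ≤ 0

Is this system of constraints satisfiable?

Unsatisfiable

From constraint 11: v ≥ 4. From constraints 1 and 7: x ≥ w ≥ 2. Hence v + x ≥ 6. But constraint 6 requires v + x ≤ 4, and 4 < 6. Contradiction.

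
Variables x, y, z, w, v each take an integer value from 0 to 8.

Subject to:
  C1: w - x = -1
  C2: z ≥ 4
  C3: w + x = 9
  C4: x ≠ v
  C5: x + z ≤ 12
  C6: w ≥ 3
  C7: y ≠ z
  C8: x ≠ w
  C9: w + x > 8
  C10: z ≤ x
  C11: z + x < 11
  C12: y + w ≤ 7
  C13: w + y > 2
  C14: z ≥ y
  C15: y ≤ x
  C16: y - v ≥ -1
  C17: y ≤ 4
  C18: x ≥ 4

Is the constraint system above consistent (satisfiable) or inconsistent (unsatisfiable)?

Satisfiable

One satisfying assignment is x = 5, y = 0, z = 4, w = 4, v = 0.
For the less obvious constraints — constraint 1: w - x = -1; constraint 3: w + x = 9 — and the others hold by inspection.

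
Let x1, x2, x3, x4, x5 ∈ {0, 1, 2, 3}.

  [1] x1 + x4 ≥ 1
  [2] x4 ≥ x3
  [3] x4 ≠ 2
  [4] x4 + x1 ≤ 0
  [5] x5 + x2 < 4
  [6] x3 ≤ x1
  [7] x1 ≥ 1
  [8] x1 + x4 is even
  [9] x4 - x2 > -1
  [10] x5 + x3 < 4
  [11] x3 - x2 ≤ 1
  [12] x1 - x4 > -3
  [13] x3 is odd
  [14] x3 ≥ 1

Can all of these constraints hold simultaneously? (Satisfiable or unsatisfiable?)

From constraints 2 and 14: x4 ≥ x3 ≥ 1. From constraint 7: x1 ≥ 1. Hence x4 + x1 ≥ 2. But constraint 4 requires x4 + x1 ≤ 0, and 0 < 2. Contradiction.

Unsatisfiable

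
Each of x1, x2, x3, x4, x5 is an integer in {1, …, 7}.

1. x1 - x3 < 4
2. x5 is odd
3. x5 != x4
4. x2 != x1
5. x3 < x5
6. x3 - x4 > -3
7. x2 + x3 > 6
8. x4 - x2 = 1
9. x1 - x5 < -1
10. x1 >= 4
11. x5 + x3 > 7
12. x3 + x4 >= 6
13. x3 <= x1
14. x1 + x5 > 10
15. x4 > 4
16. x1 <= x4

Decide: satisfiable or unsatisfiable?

Satisfiable

Take x1 = 5, x2 = 4, x3 = 3, x4 = 5, x5 = 7. Then constraint 1: x1 - x3 = 2; constraint 6: x3 - x4 = -2, and every other listed constraint is also met.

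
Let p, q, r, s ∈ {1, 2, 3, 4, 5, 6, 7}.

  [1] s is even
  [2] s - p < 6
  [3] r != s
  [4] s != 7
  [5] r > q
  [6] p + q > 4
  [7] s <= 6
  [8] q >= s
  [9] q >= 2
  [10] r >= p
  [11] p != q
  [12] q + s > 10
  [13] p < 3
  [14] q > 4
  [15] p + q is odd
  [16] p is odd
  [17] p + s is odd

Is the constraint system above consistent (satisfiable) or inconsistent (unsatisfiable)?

Satisfiable

The assignment p = 1, q = 6, r = 7, s = 6 works:
  constraint 2 holds since s - p = 5.
  constraint 6 holds since p + q = 7.
The rest check out directly.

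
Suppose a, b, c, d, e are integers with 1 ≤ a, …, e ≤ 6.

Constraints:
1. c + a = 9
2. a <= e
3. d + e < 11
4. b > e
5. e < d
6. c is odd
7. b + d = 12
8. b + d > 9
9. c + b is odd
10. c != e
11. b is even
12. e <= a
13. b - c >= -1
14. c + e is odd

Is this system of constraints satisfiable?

Satisfiable

The assignment a = 4, b = 6, c = 5, d = 6, e = 4 works:
  constraint 1 holds since c + a = 9.
  constraint 3 holds since d + e = 10.
The rest check out directly.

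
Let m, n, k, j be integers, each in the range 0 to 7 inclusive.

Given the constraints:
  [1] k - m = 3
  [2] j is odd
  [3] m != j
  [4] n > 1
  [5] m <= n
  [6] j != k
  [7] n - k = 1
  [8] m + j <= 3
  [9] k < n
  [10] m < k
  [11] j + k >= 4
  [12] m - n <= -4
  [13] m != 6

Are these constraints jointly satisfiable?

Satisfiable

Setting (m, n, k, j) = (2, 6, 5, 1) satisfies everything: constraint 1: k - m = 3; constraint 7: n - k = 1, and the others follow.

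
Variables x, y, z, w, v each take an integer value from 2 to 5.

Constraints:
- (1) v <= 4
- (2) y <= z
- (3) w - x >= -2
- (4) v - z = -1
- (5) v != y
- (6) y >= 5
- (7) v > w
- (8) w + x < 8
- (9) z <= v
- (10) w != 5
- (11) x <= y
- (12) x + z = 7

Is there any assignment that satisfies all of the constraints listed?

Unsatisfiable

From constraints 2 and 6: z ≥ y and y ≥ 5, so z ≥ 5. From constraints 1 and 9: z ≤ v and v ≤ 4, so z ≤ 4. But 4 < 5, so no value of z works.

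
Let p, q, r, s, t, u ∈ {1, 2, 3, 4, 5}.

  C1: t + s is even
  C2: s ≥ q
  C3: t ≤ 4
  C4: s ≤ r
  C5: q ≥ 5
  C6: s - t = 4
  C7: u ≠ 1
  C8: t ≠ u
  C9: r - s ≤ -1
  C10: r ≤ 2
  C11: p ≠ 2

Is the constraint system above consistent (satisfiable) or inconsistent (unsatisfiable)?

From constraints 2 and 5: s ≥ q and q ≥ 5, so s ≥ 5. From constraints 4 and 10: s ≤ r and r ≤ 2, so s ≤ 2. But 2 < 5, so no value of s works.

Unsatisfiable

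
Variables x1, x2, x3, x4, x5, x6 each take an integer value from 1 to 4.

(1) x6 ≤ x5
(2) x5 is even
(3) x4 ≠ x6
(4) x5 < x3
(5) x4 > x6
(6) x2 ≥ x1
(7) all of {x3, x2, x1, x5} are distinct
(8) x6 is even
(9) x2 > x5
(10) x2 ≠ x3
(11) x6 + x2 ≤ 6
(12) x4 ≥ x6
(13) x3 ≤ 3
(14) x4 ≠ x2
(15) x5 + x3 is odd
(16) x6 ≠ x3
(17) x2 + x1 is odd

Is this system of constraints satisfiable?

Satisfiable

Try x1 = 1, x2 = 4, x3 = 3, x4 = 3, x5 = 2, x6 = 2.
Check constraint 7: values 3, 4, 1, 2 are distinct; constraint 11: x6 + x2 = 6. The remaining constraints are straightforward to verify.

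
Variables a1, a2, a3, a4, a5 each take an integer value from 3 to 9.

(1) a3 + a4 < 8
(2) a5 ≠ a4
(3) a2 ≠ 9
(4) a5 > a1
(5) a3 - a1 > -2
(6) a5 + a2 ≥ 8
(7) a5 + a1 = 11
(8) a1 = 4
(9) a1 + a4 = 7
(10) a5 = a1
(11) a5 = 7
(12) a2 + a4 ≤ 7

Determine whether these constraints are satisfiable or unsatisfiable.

Constraint 11 fixes a5 = 7 and constraint 8 fixes a1 = 4, but constraint 10 requires a5 = a1. Since 7 ≠ 4, contradiction.

Unsatisfiable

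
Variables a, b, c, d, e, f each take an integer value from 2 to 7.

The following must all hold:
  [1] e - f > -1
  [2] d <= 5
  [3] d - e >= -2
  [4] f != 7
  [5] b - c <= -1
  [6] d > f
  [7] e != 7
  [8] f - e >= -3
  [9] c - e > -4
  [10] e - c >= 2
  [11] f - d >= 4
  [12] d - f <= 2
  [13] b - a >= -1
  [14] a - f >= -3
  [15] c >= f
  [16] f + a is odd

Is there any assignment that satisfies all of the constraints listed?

Unsatisfiable

Constraints 3, 5, 10, 11, 13, and 14 give b − a ≥ -1, a − f ≥ -3, f − d ≥ 4, d − e ≥ -2, e − c ≥ 2, c − b ≥ 1.
Adding all 6 inequalities: the left sides telescope to 0, and the right sides sum to (-1) + (-3) + 4 + (-2) + 2 + 1 = 1. So 0 ≥ 1, which is false.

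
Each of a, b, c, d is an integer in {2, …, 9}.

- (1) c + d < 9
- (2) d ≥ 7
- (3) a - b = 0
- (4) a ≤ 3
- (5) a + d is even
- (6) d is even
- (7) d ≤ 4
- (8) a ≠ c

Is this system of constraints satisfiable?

Unsatisfiable

From constraint 2: d ≥ 7. From constraint 7: d ≤ 4. But 4 < 7, so no value of d works.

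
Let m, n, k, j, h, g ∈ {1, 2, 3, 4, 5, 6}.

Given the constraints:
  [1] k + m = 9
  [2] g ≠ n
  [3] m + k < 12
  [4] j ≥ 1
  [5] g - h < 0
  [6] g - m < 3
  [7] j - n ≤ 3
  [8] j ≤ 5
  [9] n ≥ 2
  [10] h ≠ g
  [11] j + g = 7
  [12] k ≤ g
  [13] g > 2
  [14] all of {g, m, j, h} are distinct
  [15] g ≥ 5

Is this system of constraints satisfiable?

Satisfiable

Try m = 4, n = 2, k = 5, j = 2, h = 6, g = 5.
Check constraint 1: k + m = 9; constraint 3: m + k = 9; constraint 5: g - h = -1. The remaining constraints are straightforward to verify.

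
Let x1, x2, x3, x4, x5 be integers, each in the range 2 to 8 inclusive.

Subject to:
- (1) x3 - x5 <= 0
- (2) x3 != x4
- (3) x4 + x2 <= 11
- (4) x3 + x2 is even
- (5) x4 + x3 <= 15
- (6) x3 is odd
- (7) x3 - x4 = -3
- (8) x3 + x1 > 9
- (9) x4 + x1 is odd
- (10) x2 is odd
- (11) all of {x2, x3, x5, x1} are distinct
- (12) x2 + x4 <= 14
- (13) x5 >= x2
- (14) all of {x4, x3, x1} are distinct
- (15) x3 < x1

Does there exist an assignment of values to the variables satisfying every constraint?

Satisfiable

Setting (x1, x2, x3, x4, x5) = (7, 3, 5, 8, 8) satisfies everything: constraint 1: x3 - x5 = -3; constraint 3: x4 + x2 = 11, and the others follow.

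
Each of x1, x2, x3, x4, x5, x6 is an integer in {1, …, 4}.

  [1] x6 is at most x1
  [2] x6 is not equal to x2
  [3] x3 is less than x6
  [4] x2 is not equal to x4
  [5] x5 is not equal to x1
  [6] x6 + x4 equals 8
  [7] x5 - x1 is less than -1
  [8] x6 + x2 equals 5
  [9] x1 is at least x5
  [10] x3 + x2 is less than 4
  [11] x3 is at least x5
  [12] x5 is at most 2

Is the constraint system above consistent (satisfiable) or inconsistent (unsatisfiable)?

Setting (x1, x2, x3, x4, x5, x6) = (4, 1, 2, 4, 1, 4) satisfies everything: constraint 6: x6 + x4 = 8; constraint 7: x5 - x1 = -3; constraint 8: x6 + x2 = 5, and the others follow.

Satisfiable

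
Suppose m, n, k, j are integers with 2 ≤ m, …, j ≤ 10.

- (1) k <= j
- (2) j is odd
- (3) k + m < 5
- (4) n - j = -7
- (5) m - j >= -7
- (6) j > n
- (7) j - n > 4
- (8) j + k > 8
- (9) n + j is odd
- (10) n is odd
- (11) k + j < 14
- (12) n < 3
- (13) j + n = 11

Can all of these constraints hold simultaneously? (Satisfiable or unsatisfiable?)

Constraint 10 makes n odd and constraint 2 makes j odd, so n + j must be even. Constraint 9 says n + j is odd — contradiction.

Unsatisfiable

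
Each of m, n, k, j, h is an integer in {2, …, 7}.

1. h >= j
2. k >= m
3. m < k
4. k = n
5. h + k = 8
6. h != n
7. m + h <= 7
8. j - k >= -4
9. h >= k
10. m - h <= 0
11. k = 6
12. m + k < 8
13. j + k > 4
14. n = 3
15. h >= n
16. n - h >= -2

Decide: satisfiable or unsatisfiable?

Unsatisfiable

Constraint 11 fixes k = 6 and constraint 14 fixes n = 3, but constraint 4 requires k = n. Since 6 ≠ 3, contradiction.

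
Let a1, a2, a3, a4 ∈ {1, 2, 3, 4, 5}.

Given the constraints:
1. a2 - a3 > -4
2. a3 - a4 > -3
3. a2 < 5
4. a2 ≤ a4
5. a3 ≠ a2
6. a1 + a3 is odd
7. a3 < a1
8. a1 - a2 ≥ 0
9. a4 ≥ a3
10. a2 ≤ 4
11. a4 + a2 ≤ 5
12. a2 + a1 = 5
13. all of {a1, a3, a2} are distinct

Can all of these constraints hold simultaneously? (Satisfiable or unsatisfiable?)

Take a1 = 4, a2 = 1, a3 = 3, a4 = 4. Then constraint 1: a2 - a3 = -2; constraint 2: a3 - a4 = -1; constraint 8: a1 - a2 = 3, and every other listed constraint is also met.

Satisfiable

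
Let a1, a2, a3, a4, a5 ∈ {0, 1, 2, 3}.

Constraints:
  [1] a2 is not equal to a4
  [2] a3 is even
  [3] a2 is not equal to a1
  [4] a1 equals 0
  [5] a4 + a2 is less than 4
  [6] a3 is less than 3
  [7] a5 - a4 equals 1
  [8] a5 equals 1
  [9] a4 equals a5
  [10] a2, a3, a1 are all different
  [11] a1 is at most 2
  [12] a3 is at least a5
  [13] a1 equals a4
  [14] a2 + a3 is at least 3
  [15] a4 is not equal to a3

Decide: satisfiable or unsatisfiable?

Unsatisfiable

Constraint 4 fixes a1 = 0 and constraint 8 fixes a5 = 1. Constraints 9 and 13 give a1 = a4 = a5, so a1 = a5. But 0 ≠ 1 — contradiction.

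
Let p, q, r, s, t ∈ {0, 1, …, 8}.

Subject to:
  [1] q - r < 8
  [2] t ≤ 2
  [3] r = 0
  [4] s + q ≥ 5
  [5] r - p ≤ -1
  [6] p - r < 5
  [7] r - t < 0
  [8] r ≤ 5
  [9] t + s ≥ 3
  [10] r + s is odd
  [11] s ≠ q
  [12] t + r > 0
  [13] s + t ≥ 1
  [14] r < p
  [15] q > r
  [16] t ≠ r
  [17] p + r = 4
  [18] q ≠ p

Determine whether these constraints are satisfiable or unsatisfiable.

One satisfying assignment is p = 4, q = 5, r = 0, s = 1, t = 2.
For the less obvious constraints — constraint 1: q - r = 5; constraint 4: s + q = 6 — and the others hold by inspection.

Satisfiable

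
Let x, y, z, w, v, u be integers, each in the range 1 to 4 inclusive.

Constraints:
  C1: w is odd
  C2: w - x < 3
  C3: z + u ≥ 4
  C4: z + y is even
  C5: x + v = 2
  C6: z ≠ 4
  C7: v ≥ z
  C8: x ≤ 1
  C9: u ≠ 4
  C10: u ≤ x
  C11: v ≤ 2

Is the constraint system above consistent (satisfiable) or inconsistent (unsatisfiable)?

From constraints 7 and 11: z ≤ v ≤ 2. From constraints 8 and 10: u ≤ x ≤ 1. Hence z + u ≤ 3. But constraint 3 requires z + u ≥ 4, and 4 > 3. Contradiction.

Unsatisfiable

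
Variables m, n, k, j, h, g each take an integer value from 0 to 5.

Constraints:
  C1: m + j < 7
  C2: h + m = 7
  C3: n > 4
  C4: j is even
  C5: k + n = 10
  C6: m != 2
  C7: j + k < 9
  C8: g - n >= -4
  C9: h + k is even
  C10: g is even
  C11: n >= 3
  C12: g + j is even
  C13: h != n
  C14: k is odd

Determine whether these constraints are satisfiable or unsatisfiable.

The assignment m = 4, n = 5, k = 5, j = 2, h = 3, g = 2 works:
  constraint 1 holds since m + j = 6.
  constraint 2 holds since h + m = 7.
The rest check out directly.

Satisfiable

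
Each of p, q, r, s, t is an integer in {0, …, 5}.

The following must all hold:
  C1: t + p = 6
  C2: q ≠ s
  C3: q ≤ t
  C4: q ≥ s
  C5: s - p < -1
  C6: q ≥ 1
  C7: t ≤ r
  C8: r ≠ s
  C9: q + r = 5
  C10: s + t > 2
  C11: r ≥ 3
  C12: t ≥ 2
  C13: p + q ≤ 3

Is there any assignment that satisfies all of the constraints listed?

Satisfiable

Try p = 2, q = 1, r = 4, s = 0, t = 4.
Check constraint 1: t + p = 6; constraint 5: s - p = -2; constraint 9: q + r = 5. The remaining constraints are straightforward to verify.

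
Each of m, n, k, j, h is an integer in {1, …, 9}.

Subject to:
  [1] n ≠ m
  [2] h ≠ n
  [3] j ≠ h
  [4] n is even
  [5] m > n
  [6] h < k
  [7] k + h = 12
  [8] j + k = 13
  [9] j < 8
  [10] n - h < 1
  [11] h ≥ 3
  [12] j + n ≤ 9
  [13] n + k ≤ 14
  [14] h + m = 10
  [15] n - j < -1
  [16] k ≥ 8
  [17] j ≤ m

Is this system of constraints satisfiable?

Satisfiable

Setting (m, n, k, j, h) = (7, 2, 9, 4, 3) satisfies everything: constraint 7: k + h = 12; constraint 8: j + k = 13; constraint 10: n - h = -1, and the others follow.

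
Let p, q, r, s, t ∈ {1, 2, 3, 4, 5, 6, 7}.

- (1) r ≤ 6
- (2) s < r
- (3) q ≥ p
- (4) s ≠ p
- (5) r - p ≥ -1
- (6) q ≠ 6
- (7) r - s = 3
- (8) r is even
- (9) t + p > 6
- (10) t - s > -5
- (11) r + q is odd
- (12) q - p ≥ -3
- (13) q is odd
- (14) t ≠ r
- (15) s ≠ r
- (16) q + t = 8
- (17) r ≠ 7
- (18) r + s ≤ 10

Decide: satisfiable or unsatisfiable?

One satisfying assignment is p = 7, q = 7, r = 6, s = 3, t = 1.
For the less obvious constraints — constraint 5: r - p = -1; constraint 7: r - s = 3; constraint 9: t + p = 8 — and the others hold by inspection.

Satisfiable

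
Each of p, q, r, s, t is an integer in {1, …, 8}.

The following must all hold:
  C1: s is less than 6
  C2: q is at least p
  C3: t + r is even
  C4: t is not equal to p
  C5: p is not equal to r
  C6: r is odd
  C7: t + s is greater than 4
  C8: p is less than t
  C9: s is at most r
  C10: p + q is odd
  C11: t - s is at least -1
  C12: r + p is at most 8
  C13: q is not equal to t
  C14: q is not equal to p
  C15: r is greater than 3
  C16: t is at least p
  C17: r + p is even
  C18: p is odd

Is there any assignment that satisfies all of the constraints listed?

Setting (p, q, r, s, t) = (1, 8, 7, 4, 3) satisfies everything: constraint 7: t + s = 7; constraint 11: t - s = -1, and the others follow.

Satisfiable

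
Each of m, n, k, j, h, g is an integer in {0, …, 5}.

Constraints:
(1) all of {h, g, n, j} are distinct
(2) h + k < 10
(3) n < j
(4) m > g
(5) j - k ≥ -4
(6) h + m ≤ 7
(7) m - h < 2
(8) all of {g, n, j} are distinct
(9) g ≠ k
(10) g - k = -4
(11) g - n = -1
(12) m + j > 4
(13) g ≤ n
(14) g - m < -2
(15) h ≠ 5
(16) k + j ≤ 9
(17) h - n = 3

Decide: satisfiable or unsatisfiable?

Take m = 3, n = 1, k = 4, j = 2, h = 4, g = 0. Then constraint 2: h + k = 8; constraint 5: j - k = -2; constraint 6: h + m = 7, and every other listed constraint is also met.

Satisfiable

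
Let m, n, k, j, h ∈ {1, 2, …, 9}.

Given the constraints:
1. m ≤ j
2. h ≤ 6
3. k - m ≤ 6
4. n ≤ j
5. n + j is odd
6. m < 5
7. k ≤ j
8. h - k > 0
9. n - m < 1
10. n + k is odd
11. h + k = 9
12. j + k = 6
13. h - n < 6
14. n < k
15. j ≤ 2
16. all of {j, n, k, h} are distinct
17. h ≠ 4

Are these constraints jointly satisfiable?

Unsatisfiable

From constraint 2: h ≤ 6. From constraints 7 and 15: k ≤ j ≤ 2. Hence h + k ≤ 8. But constraint 11 requires h + k = 9, and 9 > 8. Contradiction.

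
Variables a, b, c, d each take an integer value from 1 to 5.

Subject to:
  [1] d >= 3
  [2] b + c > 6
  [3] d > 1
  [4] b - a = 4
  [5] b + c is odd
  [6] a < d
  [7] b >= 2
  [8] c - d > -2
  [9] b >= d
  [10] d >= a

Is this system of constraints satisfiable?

Satisfiable

The assignment a = 1, b = 5, c = 4, d = 5 works:
  constraint 2 holds since b + c = 9.
  constraint 4 holds since b - a = 4.
  constraint 8 holds since c - d = -1.
The rest check out directly.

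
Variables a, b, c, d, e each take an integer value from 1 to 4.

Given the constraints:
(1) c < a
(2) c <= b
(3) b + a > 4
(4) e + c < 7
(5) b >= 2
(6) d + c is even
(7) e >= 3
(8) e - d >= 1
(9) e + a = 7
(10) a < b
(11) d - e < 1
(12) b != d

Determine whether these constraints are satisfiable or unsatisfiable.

Satisfiable

Take a = 3, b = 4, c = 2, d = 2, e = 4. Then constraint 3: b + a = 7; constraint 4: e + c = 6, and every other listed constraint is also met.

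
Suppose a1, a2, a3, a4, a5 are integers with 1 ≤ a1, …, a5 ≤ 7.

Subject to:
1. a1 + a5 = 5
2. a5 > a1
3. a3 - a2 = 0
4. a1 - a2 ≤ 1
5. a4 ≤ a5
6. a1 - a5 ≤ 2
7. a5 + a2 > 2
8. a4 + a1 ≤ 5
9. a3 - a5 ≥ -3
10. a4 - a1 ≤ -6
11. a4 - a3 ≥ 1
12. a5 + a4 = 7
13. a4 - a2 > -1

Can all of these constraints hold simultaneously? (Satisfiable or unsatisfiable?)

Unsatisfiable

Constraints 6, 9, 10, and 11 give a4 − a3 ≥ 1, a3 − a5 ≥ -3, a5 − a1 ≥ -2, a1 − a4 ≥ 6.
Adding all 4 inequalities: the left sides telescope to 0, and the right sides sum to 1 + (-3) + (-2) + 6 = 2. So 0 ≥ 2, which is false.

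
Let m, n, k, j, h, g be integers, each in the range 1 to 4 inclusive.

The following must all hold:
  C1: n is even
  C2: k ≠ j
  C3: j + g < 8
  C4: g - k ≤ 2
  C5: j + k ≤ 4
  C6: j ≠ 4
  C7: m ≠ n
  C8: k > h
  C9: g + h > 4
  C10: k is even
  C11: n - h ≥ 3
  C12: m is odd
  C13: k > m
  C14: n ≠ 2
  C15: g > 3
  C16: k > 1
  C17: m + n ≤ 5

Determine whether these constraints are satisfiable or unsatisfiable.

Try m = 1, n = 4, k = 2, j = 1, h = 1, g = 4.
Check constraint 3: j + g = 5; constraint 4: g - k = 2. The remaining constraints are straightforward to verify.

Satisfiable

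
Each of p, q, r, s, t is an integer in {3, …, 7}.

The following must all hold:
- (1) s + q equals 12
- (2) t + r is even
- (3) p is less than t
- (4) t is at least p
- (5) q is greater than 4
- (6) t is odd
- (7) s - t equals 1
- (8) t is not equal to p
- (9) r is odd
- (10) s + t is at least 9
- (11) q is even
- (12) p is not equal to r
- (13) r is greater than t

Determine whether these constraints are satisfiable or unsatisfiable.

Satisfiable

The assignment p = 4, q = 6, r = 7, s = 6, t = 5 works:
  constraint 1 holds since s + q = 12.
  constraint 7 holds since s - t = 1.
The rest check out directly.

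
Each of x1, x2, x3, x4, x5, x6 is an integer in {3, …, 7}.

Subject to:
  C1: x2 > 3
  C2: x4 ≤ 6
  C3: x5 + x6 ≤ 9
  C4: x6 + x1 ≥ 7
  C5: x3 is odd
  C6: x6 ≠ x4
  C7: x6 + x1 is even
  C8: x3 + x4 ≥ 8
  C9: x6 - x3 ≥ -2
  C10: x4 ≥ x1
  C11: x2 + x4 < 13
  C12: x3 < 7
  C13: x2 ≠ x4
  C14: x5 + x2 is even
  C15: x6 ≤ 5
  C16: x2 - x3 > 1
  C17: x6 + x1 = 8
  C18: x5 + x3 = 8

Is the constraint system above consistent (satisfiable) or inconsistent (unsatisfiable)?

Setting (x1, x2, x3, x4, x5, x6) = (3, 7, 5, 3, 3, 5) satisfies everything: constraint 3: x5 + x6 = 8; constraint 4: x6 + x1 = 8, and the others follow.

Satisfiable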